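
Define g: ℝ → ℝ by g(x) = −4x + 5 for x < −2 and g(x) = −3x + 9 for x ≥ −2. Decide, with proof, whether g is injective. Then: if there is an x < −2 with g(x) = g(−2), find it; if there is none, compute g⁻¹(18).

Both pieces are strictly decreasing (slopes −4 and −3), so each is injective on its own interval.
The left piece maps (−∞, −2) onto (13, ∞); the right piece maps [−2, ∞) onto (−∞, 15].
These images overlap. In particular g(−2) = 15 (right piece), and solving −4x + 5 = 15 on the left piece gives x = −5/2 < −2.
So g(−5/2) = g(−2) with −5/2 ≠ −2, and g is not injective. This x = −5/2 is the requested value below −2.

-5/2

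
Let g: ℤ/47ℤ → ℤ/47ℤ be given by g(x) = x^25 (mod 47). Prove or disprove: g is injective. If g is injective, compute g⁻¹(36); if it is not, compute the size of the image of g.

6

Since 47 is prime, the nonzero elements of ℤ/47ℤ form a cyclic group of order 46.
As gcd(25, 46) = 1, raising to the 25th power is a bijection on this group: if x_1^25 ≡ x_2^25 then (x_1x_2^{−1})^25 = 1, and the only element of order dividing gcd(25, 46) = 1 is 1, so x_1 = x_2.
With g(0) = 0 this makes g injective on all of ℤ/47ℤ, hence bijective (finite equal-size domain and codomain). In particular g is injective.
Since g is injective, we find the preimage of 36. The inverse of x ↦ x^25 on (ℤ/47ℤ)^× is x ↦ x^35, because 25·35 = 875 = 19·46 + 1 ≡ 1 (mod 46) and x^{46} = 1 for x ≠ 0 (Fermat). So g⁻¹(36) = 36^35 mod 47.
Repeated squaring mod 47: 36^1 ≡ 36, 36^2 ≡ 36² = 1296 ≡ 27, 36^4 ≡ 27² = 729 ≡ 24, 36^8 ≡ 24² = 576 ≡ 12, 36^16 ≡ 12² = 144 ≡ 3, 36^32 ≡ 3² = 9. Since 35 = 32 + 2 + 1, 36^35 ≡ 9·27·36: 9·27 = 243 ≡ 8, then 8·36 = 288 ≡ 6. So 36^35 ≡ 6 (mod 47).
Hence g⁻¹(36) = 6.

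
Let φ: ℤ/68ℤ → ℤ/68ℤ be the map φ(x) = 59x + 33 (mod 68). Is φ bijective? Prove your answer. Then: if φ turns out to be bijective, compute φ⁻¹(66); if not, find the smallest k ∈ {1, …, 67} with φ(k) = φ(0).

19

If φ(s) = φ(t), then 59s ≡ 59t (mod 68). Because gcd(59, 68) = 1, we may cancel 59 to get s ≡ t (mod 68).
We now compute 59⁻¹ mod 68 explicitly. Euclid's algorithm: 68 = 1·59 + 9, 59 = 6·9 + 5, 9 = 1·5 + 4, 5 = 1·4 + 1; back-substituting gives 1 = 15·59 − 13·68, so 59⁻¹ ≡ 15 (mod 68).
For any y ∈ ℤ/68ℤ, x = 15(y − 33) mod 68 satisfies φ(x) = 59·15(y − 33) + 33 ≡ y (since 59·15 ≡ 1 mod 68). So every y has a preimage.
So φ is bijective.
Since φ is bijective, we compute φ⁻¹(66): solve 59x + 33 ≡ 66 (mod 68), i.e. 59x ≡ 33 (mod 68).
Multiplying by 59⁻¹ = 15 gives x ≡ 15·33 = 495 = 7·68 + 19 ≡ 19 (mod 68).
Check: φ(19) = 59·19 + 33 = 1154 = 16·68 + 66 ≡ 66 (mod 68).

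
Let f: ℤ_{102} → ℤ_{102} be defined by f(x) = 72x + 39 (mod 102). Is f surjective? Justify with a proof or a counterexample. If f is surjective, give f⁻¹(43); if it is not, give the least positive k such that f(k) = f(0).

Since gcd(72, 102) = 6, we have 72x ≡ 0 (mod 6) for all x, so f(x) ≡ 3 (mod 6).
But 0 ≢ 3 (mod 6), so 0 ∈ ℤ_{102} has no preimage. Therefore f is not surjective.
Since f is not surjective, we find the least positive k with f(k) = f(0): this means 72k ≡ 0 (mod 102), i.e. 102 ∣ 72k. Since gcd(72, 102) = 6, dividing through by 6 this holds exactly when 17 ∣ 12k, and as gcd(12, 17) = 1, exactly when 17 ∣ k.
The smallest positive such k is 17.

17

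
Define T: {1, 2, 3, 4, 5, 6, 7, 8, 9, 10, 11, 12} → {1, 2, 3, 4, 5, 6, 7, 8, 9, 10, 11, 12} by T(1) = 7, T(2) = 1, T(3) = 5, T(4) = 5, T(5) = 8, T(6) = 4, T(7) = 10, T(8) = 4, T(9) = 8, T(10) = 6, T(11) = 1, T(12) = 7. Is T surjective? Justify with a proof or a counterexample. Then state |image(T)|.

No element maps to 2, so T is not surjective.
The image of T is {1, 4, 5, 6, 7, 8, 10}, which has 7 elements.

7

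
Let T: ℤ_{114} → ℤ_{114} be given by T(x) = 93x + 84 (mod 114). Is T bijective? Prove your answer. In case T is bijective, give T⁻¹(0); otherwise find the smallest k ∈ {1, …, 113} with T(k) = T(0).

38

We have gcd(93, 114) = 3 > 1. Taking x_1 = 0 and x_2 = 38: T(0) = 84 and T(38) = 93·38 + 84 = 3618 ≡ 84 (mod 114).
So T(0) = T(38) while 0 ≠ 38, thus T is not injective, hence not bijective.
Since T is not bijective, we find the least positive k with T(k) = T(0): this means 93k ≡ 0 (mod 114), i.e. 114 ∣ 93k. Since gcd(93, 114) = 3, dividing through by 3 this holds exactly when 38 ∣ 31k, and as gcd(31, 38) = 1, exactly when 38 ∣ k.
The smallest positive such k is 38.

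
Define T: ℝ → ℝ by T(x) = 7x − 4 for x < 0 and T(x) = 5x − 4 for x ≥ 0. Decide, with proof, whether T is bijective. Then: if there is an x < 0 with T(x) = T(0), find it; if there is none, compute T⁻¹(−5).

Both pieces are strictly increasing (slopes 7 and 5), so each is injective on its own interval.
The left piece maps (−∞, 0) onto (−∞, −4); the right piece maps [0, ∞) onto [−4, ∞).
Since −4 = −4, the images partition ℝ: T is injective and surjective, hence bijective.
Because the two images are disjoint, no x < 0 has T(x) = T(0), so we compute T⁻¹(−5): −5 lies in (−∞, −4), so solve 7x − 4 = −5: x = (−5 + 4)/7 = −1/7.

-1/7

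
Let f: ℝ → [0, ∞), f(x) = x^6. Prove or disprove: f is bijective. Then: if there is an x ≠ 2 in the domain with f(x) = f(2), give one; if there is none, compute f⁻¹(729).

-2

f(2) = 64 = (−2)^6 = f(−2) (since 6 is even), with 2 ≠ −2. So f is not injective, hence not bijective.
For the follow-up, such an x exists: taking x = −2 ∈ ℝ gives f(−2) = 64 = f(2) with −2 ≠ 2.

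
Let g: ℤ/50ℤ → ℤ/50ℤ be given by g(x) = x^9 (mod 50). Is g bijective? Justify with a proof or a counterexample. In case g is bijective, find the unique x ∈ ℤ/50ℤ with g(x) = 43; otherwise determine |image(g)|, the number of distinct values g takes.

42

g(0) = 0^9 = 0.
g(10): Repeated squaring mod 50: 10^1 ≡ 10, 10^2 ≡ 10² = 100 ≡ 0, 10^4 ≡ 0² = 0, 10^8 ≡ 0² = 0. Since 9 = 8 + 1, 10^9 ≡ 0·10: 0·10 = 0. So 10^9 ≡ 0 (mod 50).
So g(0) = g(10) = 0 while 0 ≠ 10, thus g is not injective, hence not bijective.
Since g is not bijective, we determine |image(g)|. Computing x^9 mod 50 for each x (by repeated squaring, reducing mod 50 at every step), the values g(0), g(1), …, g(49) are: 0, 1, 12, 33, 44, 25, 46, 7, 28, 39, 0, 41, 2, 23, 34, 25, 36, 47, 18, 29, 0, 31, 42, 13, 24, 25, 26, 37, 8, 19, 0, 21, 32, 3, 14, 25, 16, 27, 48, 9, 0, 11, 22, 43, 4, 25, 6, 17, 38, 49.
The distinct values are {0, 1, 2, 3, 4, 6, 7, 8, 9, 11, 12, 13, 14, 16, 17, 18, 19, 21, 22, 23, 24, 25, 26, 27, 28, 29, 31, 32, 33, 34, 36, 37, 38, 39, 41, 42, 43, 44, 46, 47, 48, 49}; there are 42 of them.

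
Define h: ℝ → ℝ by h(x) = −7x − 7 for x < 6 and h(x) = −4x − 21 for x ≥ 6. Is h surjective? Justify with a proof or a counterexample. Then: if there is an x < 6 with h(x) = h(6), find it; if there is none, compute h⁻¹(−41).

Both pieces are strictly decreasing (slopes −7 and −4), so each is injective on its own interval.
The left piece maps (−∞, 6) onto (−49, ∞); the right piece maps [6, ∞) onto (−∞, −45].
The union (−49, ∞) ∪ (−∞, −45] covers ℝ, so h is surjective.
For the follow-up: the images overlap, so an x < 6 with h(x) = h(6) exists. h(6) = −45; solving −7x − 7 = −45 for x < 6 gives x = (−45 + 7)/(−7) = 38/7.

38/7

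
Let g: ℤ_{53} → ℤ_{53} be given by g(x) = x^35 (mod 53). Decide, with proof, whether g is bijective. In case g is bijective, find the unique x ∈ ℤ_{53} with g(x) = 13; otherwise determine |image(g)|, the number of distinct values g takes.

24

Since 53 is prime, the nonzero elements of ℤ_{53} form a cyclic group of order 52.
As gcd(35, 52) = 1, raising to the 35th power is a bijection on this group: if a^35 ≡ b^35 then (ab^{−1})^35 = 1, and the only element of order dividing gcd(35, 52) = 1 is 1, so a = b.
With g(0) = 0 this makes g injective on all of ℤ_{53}, hence bijective (finite equal-size domain and codomain). In particular g is bijective.
Since g is bijective, we find the preimage of 13. The inverse of x ↦ x^35 on (ℤ_{53})^× is x ↦ x^3, because 35·3 = 105 = 2·52 + 1 ≡ 1 (mod 52) and x^{52} = 1 for x ≠ 0 (Fermat). So g⁻¹(13) = 13^3 mod 53.
Repeated squaring mod 53: 13^1 ≡ 13, 13^2 ≡ 13² = 169 ≡ 10. Since 3 = 2 + 1, 13^3 ≡ 10·13: 10·13 = 130 ≡ 24. So 13^3 ≡ 24 (mod 53).
Hence g⁻¹(13) = 24.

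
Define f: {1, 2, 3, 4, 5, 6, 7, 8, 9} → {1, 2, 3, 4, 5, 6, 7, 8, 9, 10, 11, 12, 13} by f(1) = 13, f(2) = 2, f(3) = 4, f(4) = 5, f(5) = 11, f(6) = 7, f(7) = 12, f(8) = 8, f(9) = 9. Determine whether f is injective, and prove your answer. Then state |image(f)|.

The values f(1), …, f(9) are 13, 2, 4, 5, 11, 7, 12, 8, 9 — all distinct.
So f(x_1) = f(x_2) only when x_1 = x_2, and f is injective.
The image of f is {2, 4, 5, 7, 8, 9, 11, 12, 13}, which has 9 elements.

9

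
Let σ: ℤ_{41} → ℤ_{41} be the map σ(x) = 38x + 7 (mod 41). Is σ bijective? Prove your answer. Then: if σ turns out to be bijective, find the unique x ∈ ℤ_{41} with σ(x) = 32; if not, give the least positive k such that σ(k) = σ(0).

If σ(a) = σ(b), then 38a ≡ 38b (mod 41). Because gcd(38, 41) = 1, we may cancel 38 to get a ≡ b (mod 41).
We now compute 38⁻¹ mod 41 explicitly. Euclid's algorithm: 41 = 1·38 + 3, 38 = 12·3 + 2, 3 = 1·2 + 1; back-substituting gives 1 = 27·38 − 25·41, so 38⁻¹ ≡ 27 (mod 41).
Then y ↦ 27(y − 7) is a two-sided inverse to σ, so every y ∈ ℤ_{41} has a preimage.
Hence σ is bijective.
Since σ is bijective, we find σ⁻¹(32): we need 38x ≡ 32 − 7 ≡ 25 (mod 41). Using 38⁻¹ = 27: x ≡ 27·25 = 675 = 16·41 + 19, so x = 19.
Check: σ(19) = 38·19 + 7 = 729 = 17·41 + 32 ≡ 32 (mod 41).

19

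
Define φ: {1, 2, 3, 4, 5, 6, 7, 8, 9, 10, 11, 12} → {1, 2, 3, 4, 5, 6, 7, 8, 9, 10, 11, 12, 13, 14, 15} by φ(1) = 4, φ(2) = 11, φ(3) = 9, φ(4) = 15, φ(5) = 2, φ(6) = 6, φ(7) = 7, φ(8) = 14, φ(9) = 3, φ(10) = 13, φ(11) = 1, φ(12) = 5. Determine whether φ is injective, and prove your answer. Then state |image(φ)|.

The values φ(1), …, φ(12) are 4, 11, 9, 15, 2, 6, 7, 14, 3, 13, 1, 5 — all distinct.
So φ(x_1) = φ(x_2) only when x_1 = x_2, and φ is injective.
The image of φ is {1, 2, 3, 4, 5, 6, 7, 9, 11, 13, 14, 15}, which has 12 elements.

12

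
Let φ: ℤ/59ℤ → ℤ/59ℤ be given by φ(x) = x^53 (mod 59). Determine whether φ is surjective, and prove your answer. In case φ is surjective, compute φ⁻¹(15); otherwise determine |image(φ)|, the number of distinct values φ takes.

Since 59 is prime, the nonzero elements of ℤ/59ℤ form a cyclic group of order 58.
As gcd(53, 58) = 1, raising to the 53rd power is a bijection on this group: if a^53 ≡ b^53 then (ab^{−1})^53 = 1, and the only element of order dividing gcd(53, 58) = 1 is 1, so a = b.
With φ(0) = 0 this makes φ injective on all of ℤ/59ℤ, hence bijective (finite equal-size domain and codomain). In particular φ is surjective.
Since φ is surjective, we find the preimage of 15. The inverse of x ↦ x^53 on (ℤ/59ℤ)^× is x ↦ x^23, because 53·23 = 1219 = 21·58 + 1 ≡ 1 (mod 58) and x^{58} = 1 for x ≠ 0 (Fermat). So φ⁻¹(15) = 15^23 mod 59.
Repeated squaring mod 59: 15^1 ≡ 15, 15^2 ≡ 15² = 225 ≡ 48, 15^4 ≡ 48² = 2304 ≡ 3, 15^8 ≡ 3² = 9, 15^16 ≡ 9² = 81 ≡ 22. Since 23 = 16 + 4 + 2 + 1, 15^23 ≡ 22·3·48·15: 22·3 = 66 ≡ 7, then 7·48 = 336 ≡ 41, then 41·15 = 615 ≡ 25. So 15^23 ≡ 25 (mod 59).
Hence φ⁻¹(15) = 25.

25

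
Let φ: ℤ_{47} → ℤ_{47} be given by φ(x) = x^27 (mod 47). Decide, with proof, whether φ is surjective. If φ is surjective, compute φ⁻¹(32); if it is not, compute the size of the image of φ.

34

Since 47 is prime, the nonzero elements of ℤ_{47} form a cyclic group of order 46.
As gcd(27, 46) = 1, raising to the 27th power is a bijection on this group: if s^27 ≡ t^27 then (st^{−1})^27 = 1, and the only element of order dividing gcd(27, 46) = 1 is 1, so s = t.
With φ(0) = 0 this makes φ injective on all of ℤ_{47}, hence bijective (finite equal-size domain and codomain). In particular φ is surjective.
Since φ is surjective, we find the preimage of 32. The inverse of x ↦ x^27 on (ℤ_{47})^× is x ↦ x^29, because 27·29 = 783 = 17·46 + 1 ≡ 1 (mod 46) and x^{46} = 1 for x ≠ 0 (Fermat). So φ⁻¹(32) = 32^29 mod 47.
Repeated squaring mod 47: 32^1 ≡ 32, 32^2 ≡ 32² = 1024 ≡ 37, 32^4 ≡ 37² = 1369 ≡ 6, 32^8 ≡ 6² = 36, 32^16 ≡ 36² = 1296 ≡ 27. Since 29 = 16 + 8 + 4 + 1, 32^29 ≡ 27·36·6·32: 27·36 = 972 ≡ 32, then 32·6 = 192 ≡ 4, then 4·32 = 128 ≡ 34. So 32^29 ≡ 34 (mod 47).
Hence φ⁻¹(32) = 34.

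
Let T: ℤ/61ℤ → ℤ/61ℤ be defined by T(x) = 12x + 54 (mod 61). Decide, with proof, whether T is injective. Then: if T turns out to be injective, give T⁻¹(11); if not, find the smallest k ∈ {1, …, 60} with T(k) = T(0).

32

Recall that T is injective when T(s) = T(t) forces s = t.
If T(s) = T(t), then 12s ≡ 12t (mod 61). Because gcd(12, 61) = 1, we may cancel 12 to get s ≡ t (mod 61).
So T is injective.
We now compute 12⁻¹ mod 61 explicitly. Euclid's algorithm: 61 = 5·12 + 1; back-substituting gives 1 = 56·12 − 11·61, so 12⁻¹ ≡ 56 (mod 61).
Since T is injective, we find T⁻¹(11): we need 12x ≡ 11 − 54 ≡ 18 (mod 61). Using 12⁻¹ = 56: x ≡ 56·18 = 1008 = 16·61 + 32, so x = 32.
Check: T(32) = 12·32 + 54 = 438 = 7·61 + 11 ≡ 11 (mod 61).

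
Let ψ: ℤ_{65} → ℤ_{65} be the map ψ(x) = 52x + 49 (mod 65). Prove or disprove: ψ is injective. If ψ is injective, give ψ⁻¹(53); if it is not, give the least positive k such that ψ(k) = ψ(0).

Recall: ψ is injective if ψ(s) = ψ(t) implies s = t.
We have gcd(52, 65) = 13 > 1. Taking s = 0 and t = 5: ψ(0) = 49 and ψ(5) = 52·5 + 49 = 309 ≡ 49 (mod 65).
So ψ(0) = ψ(5) while 0 ≠ 5, so ψ is not injective.
Since ψ is not injective, we find the least positive k with ψ(k) = ψ(0): this means 52k ≡ 0 (mod 65), i.e. 65 ∣ 52k. Since gcd(52, 65) = 13, dividing through by 13 this holds exactly when 5 ∣ 4k, and as gcd(4, 5) = 1, exactly when 5 ∣ k.
The smallest positive such k is 5.

5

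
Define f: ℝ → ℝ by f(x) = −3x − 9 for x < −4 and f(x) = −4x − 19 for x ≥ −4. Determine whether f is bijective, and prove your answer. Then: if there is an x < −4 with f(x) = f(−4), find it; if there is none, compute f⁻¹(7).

Both pieces are strictly decreasing (slopes −3 and −4), so each is injective on its own interval.
The left piece maps (−∞, −4) onto (3, ∞); the right piece maps [−4, ∞) onto (−∞, −3].
The images leave a gap (3 has no preimage), so f is not surjective, hence not bijective.
Because the two images are disjoint, no x < −4 has f(x) = f(−4), so we compute f⁻¹(7): 7 lies in (3, ∞), so solve −3x − 9 = 7: x = (7 + 9)/(−3) = −16/3.

-16/3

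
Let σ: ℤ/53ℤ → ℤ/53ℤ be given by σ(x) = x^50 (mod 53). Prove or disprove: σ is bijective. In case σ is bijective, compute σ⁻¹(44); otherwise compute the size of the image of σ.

27

σ(26): Repeated squaring mod 53: 26^1 ≡ 26, 26^2 ≡ 26² = 676 ≡ 40, 26^4 ≡ 40² = 1600 ≡ 10, 26^8 ≡ 10² = 100 ≡ 47, 26^16 ≡ 47² = 2209 ≡ 36, 26^32 ≡ 36² = 1296 ≡ 24. Since 50 = 32 + 16 + 2, 26^50 ≡ 24·36·40: 24·36 = 864 ≡ 16, then 16·40 = 640 ≡ 4. So 26^50 ≡ 4 (mod 53).
σ(27): Repeated squaring mod 53: 27^1 ≡ 27, 27^2 ≡ 27² = 729 ≡ 40, 27^4 ≡ 40² = 1600 ≡ 10, 27^8 ≡ 10² = 100 ≡ 47, 27^16 ≡ 47² = 2209 ≡ 36, 27^32 ≡ 36² = 1296 ≡ 24. Since 50 = 32 + 16 + 2, 27^50 ≡ 24·36·40: 24·36 = 864 ≡ 16, then 16·40 = 640 ≡ 4. So 27^50 ≡ 4 (mod 53).
So σ(26) = σ(27) = 4 while 26 ≠ 27, therefore σ is not injective, hence not bijective.
Since σ is not bijective, we determine |image(σ)|. Computing x^50 mod 53 for each x (by repeated squaring, reducing mod 53 at every step), the values σ(0), σ(1), …, σ(52) are: 0, 1, 40, 6, 10, 17, 28, 13, 29, 36, 44, 46, 7, 16, 43, 49, 47, 42, 9, 37, 11, 25, 38, 52, 15, 24, 4, 4, 24, 15, 52, 38, 25, 11, 37, 9, 42, 47, 49, 43, 16, 7, 46, 44, 36, 29, 13, 28, 17, 10, 6, 40, 1.
The distinct values are {0, 1, 4, 6, 7, 9, 10, 11, 13, 15, 16, 17, 24, 25, 28, 29, 36, 37, 38, 40, 42, 43, 44, 46, 47, 49, 52}; there are 27 of them.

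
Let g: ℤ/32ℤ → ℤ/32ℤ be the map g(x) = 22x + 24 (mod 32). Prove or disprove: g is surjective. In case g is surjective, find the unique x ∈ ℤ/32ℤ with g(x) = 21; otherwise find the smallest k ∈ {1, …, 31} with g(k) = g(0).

Since gcd(22, 32) = 2, we have 22x ≡ 0 (mod 2) for all x, so g(x) ≡ 0 (mod 2).
But 1 ≢ 0 (mod 2), so 1 ∈ ℤ/32ℤ has no preimage. Therefore g is not surjective.
Since g is not surjective, we find the least positive k with g(k) = g(0): this means 22k ≡ 0 (mod 32), i.e. 32 ∣ 22k. Since gcd(22, 32) = 2, dividing through by 2 this holds exactly when 16 ∣ 11k, and as gcd(11, 16) = 1, exactly when 16 ∣ k.
The smallest positive such k is 16.

16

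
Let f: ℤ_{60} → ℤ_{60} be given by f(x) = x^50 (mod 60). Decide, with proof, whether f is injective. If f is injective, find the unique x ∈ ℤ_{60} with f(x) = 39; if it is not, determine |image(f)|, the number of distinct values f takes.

12

f(2): Repeated squaring mod 60: 2^1 ≡ 2, 2^2 ≡ 2² = 4, 2^4 ≡ 4² = 16, 2^8 ≡ 16² = 256 ≡ 16, 2^16 ≡ 16² = 256 ≡ 16, 2^32 ≡ 16² = 256 ≡ 16. Since 50 = 32 + 16 + 2, 2^50 ≡ 16·16·4: 16·16 = 256 ≡ 16, then 16·4 = 64 ≡ 4. So 2^50 ≡ 4 (mod 60).
f(8): Repeated squaring mod 60: 8^1 ≡ 8, 8^2 ≡ 8² = 64 ≡ 4, 8^4 ≡ 4² = 16, 8^8 ≡ 16² = 256 ≡ 16, 8^16 ≡ 16² = 256 ≡ 16, 8^32 ≡ 16² = 256 ≡ 16. Since 50 = 32 + 16 + 2, 8^50 ≡ 16·16·4: 16·16 = 256 ≡ 16, then 16·4 = 64 ≡ 4. So 8^50 ≡ 4 (mod 60).
So f(2) = f(8) = 4 while 2 ≠ 8, hence f is not injective.
Since f is not injective, we determine |image(f)|. Computing x^50 mod 60 for each x (by repeated squaring, reducing mod 60 at every step), the values f(0), f(1), …, f(59) are: 0, 1, 4, 9, 16, 25, 36, 49, 4, 21, 40, 1, 24, 49, 16, 45, 16, 49, 24, 1, 40, 21, 4, 49, 36, 25, 16, 9, 4, 1, 0, 1, 4, 9, 16, 25, 36, 49, 4, 21, 40, 1, 24, 49, 16, 45, 16, 49, 24, 1, 40, 21, 4, 49, 36, 25, 16, 9, 4, 1.
The distinct values are {0, 1, 4, 9, 16, 21, 24, 25, 36, 40, 45, 49}; there are 12 of them.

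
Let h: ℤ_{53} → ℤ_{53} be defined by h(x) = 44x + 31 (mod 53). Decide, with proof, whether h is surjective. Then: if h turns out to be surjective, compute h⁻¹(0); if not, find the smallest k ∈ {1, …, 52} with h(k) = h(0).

27

Recall that h is surjective if every y in the codomain equals h(x) for some x in the domain.
Since gcd(44, 53) = 1, 44 is invertible modulo 53. Euclid's algorithm: 53 = 1·44 + 9, 44 = 4·9 + 8, 9 = 1·8 + 1; back-substituting gives 1 = 47·44 − 39·53, so 44⁻¹ ≡ 47 (mod 53).
For any y ∈ ℤ_{53}, x = 47(y − 31) mod 53 satisfies h(x) = 44·47(y − 31) + 31 ≡ y (since 44·47 ≡ 1 mod 53). So every y has a preimage.
Therefore h is surjective.
Since h is surjective, we compute h⁻¹(0): solve 44x + 31 ≡ 0 (mod 53), i.e. 44x ≡ 22 (mod 53).
Multiplying by 44⁻¹ = 47 gives x ≡ 47·22 = 1034 = 19·53 + 27 ≡ 27 (mod 53).
Check: h(27) = 44·27 + 31 = 1219 = 23·53 + 0 ≡ 0 (mod 53).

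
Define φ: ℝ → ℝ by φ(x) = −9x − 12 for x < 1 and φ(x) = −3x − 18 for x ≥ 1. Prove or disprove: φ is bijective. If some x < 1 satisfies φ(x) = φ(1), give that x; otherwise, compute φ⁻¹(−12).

Both pieces are strictly decreasing (slopes −9 and −3), so each is injective on its own interval.
The left piece maps (−∞, 1) onto (−21, ∞); the right piece maps [1, ∞) onto (−∞, −21].
Since −21 = −21, the images partition ℝ: φ is injective and surjective, hence bijective.
Because the two images are disjoint, no x < 1 has φ(x) = φ(1), so we compute φ⁻¹(−12): −12 lies in (−21, ∞), so solve −9x − 12 = −12: x = (−12 + 12)/(−9) = 0.

0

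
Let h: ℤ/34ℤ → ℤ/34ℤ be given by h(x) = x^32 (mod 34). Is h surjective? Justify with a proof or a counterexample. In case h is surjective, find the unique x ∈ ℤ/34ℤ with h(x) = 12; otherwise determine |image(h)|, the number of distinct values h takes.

h(1) = 1^32 = 1.
h(3): Repeated squaring mod 34: 3^1 ≡ 3, 3^2 ≡ 3² = 9, 3^4 ≡ 9² = 81 ≡ 13, 3^8 ≡ 13² = 169 ≡ 33, 3^16 ≡ 33² = 1089 ≡ 1, 3^32 ≡ 1² = 1. So 3^32 ≡ 1 (mod 34).
So h(1) = h(3) = 1 while 1 ≠ 3, so h is not injective.
A non-injective map from the 34-element set ℤ/34ℤ to itself takes at most 33 distinct values, so it cannot be surjective. Therefore h is not surjective.
Since h is not surjective, we determine |image(h)|. Computing x^32 mod 34 for each x (by repeated squaring, reducing mod 34 at every step), the values h(0), h(1), …, h(33) are: 0, 1, 18, 1, 18, 1, 18, 1, 18, 1, 18, 1, 18, 1, 18, 1, 18, 17, 18, 1, 18, 1, 18, 1, 18, 1, 18, 1, 18, 1, 18, 1, 18, 1.
The distinct values are {0, 1, 17, 18}; there are 4 of them.

4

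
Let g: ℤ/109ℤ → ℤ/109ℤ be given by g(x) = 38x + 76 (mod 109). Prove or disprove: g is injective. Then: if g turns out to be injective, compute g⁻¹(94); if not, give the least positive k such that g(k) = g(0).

If g(x_1) = g(x_2), then 38x_1 ≡ 38x_2 (mod 109). Because gcd(38, 109) = 1, we may cancel 38 to get x_1 ≡ x_2 (mod 109).
Hence g is injective.
We now compute 38⁻¹ mod 109 explicitly. Euclid's algorithm: 109 = 2·38 + 33, 38 = 1·33 + 5, 33 = 6·5 + 3, 5 = 1·3 + 2, 3 = 1·2 + 1; back-substituting gives 1 = 66·38 − 23·109, so 38⁻¹ ≡ 66 (mod 109).
Since g is injective, we compute g⁻¹(94): solve 38x + 76 ≡ 94 (mod 109), i.e. 38x ≡ 18 (mod 109).
Multiplying by 38⁻¹ = 66 gives x ≡ 66·18 = 1188 = 10·109 + 98 ≡ 98 (mod 109).
Check: g(98) = 38·98 + 76 = 3800 = 34·109 + 94 ≡ 94 (mod 109).

98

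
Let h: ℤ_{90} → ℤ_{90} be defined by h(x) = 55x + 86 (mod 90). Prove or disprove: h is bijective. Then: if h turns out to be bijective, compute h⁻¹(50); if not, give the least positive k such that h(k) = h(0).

By definition, h is injective when h(s) = h(t) forces s = t.
We have gcd(55, 90) = 5 > 1. Taking s = 0 and t = 18: h(0) = 86 and h(18) = 55·18 + 86 = 1076 ≡ 86 (mod 90).
So h(0) = h(18) while 0 ≠ 18, hence h is not injective, hence not bijective.
Since h is not bijective, we find the least positive k with h(k) = h(0): this means 55k ≡ 0 (mod 90), i.e. 90 ∣ 55k. Since gcd(55, 90) = 5, dividing through by 5 this holds exactly when 18 ∣ 11k, and as gcd(11, 18) = 1, exactly when 18 ∣ k.
The smallest positive such k is 18.

18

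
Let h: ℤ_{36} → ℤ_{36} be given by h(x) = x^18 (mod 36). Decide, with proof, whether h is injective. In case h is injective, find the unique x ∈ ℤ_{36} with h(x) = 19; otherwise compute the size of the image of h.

4

h(2): Repeated squaring mod 36: 2^1 ≡ 2, 2^2 ≡ 2² = 4, 2^4 ≡ 4² = 16, 2^8 ≡ 16² = 256 ≡ 4, 2^16 ≡ 4² = 16. Since 18 = 16 + 2, 2^18 ≡ 16·4: 16·4 = 64 ≡ 28. So 2^18 ≡ 28 (mod 36).
h(4): Repeated squaring mod 36: 4^1 ≡ 4, 4^2 ≡ 4² = 16, 4^4 ≡ 16² = 256 ≡ 4, 4^8 ≡ 4² = 16, 4^16 ≡ 16² = 256 ≡ 4. Since 18 = 16 + 2, 4^18 ≡ 4·16: 4·16 = 64 ≡ 28. So 4^18 ≡ 28 (mod 36).
So h(2) = h(4) = 28 while 2 ≠ 4, so h is not injective.
Since h is not injective, we determine |image(h)|. Computing x^18 mod 36 for each x (by repeated squaring, reducing mod 36 at every step), the values h(0), h(1), …, h(35) are: 0, 1, 28, 9, 28, 1, 0, 1, 28, 9, 28, 1, 0, 1, 28, 9, 28, 1, 0, 1, 28, 9, 28, 1, 0, 1, 28, 9, 28, 1, 0, 1, 28, 9, 28, 1.
The distinct values are {0, 1, 9, 28}; there are 4 of them.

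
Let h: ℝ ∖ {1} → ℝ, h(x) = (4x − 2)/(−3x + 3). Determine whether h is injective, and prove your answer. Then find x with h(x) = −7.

Suppose h(s) = h(t). Cross-multiplying: (4s − 2)(−3t + 3) = (4t − 2)(−3s + 3).
Expanding both sides and cancelling the symmetric terms leaves 6·(s − t) = 0. Since 6 ≠ 0, s = t. Hence h is injective.
Solving h(x) = −7: cross-multiplying gives 4x − 2 = −7(−3x + 3), which rearranges to −17x = −19, so x = 19/17.

19/17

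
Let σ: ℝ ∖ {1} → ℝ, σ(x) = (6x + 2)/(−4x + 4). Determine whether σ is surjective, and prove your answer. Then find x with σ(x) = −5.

If σ(x) = −3/2, cross-multiplying gives −4(6x + 2) = 6(−4x + 4), which simplifies to −8 = 24 — false.  So −3/2 has no preimage and σ is not surjective.
Solving σ(x) = −5: cross-multiplying gives 6x + 2 = −5(−4x + 4), which rearranges to −14x = −22, so x = 11/7.

11/7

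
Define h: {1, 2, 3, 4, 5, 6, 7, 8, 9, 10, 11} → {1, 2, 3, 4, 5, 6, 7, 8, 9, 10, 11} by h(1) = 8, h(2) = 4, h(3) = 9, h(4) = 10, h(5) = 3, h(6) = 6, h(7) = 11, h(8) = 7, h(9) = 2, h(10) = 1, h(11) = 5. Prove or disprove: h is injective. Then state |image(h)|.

The values h(1), …, h(11) are 8, 4, 9, 10, 3, 6, 11, 7, 2, 1, 5 — all distinct.
So h(a) = h(b) only when a = b, and h is injective.
The image of h is {1, 2, 3, 4, 5, 6, 7, 8, 9, 10, 11}, which has 11 elements.

11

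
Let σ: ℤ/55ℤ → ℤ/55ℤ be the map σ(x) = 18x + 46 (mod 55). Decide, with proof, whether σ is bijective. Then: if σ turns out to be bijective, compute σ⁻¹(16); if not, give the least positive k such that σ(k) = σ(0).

35

If σ(s) = σ(t), then 18s ≡ 18t (mod 55). Because gcd(18, 55) = 1, we may cancel 18 to get s ≡ t (mod 55).
We now compute 18⁻¹ mod 55 explicitly. Euclid's algorithm: 55 = 3·18 + 1; back-substituting gives 1 = 52·18 − 17·55, so 18⁻¹ ≡ 52 (mod 55).
For any y ∈ ℤ/55ℤ, x = 52(y − 46) mod 55 satisfies σ(x) = 18·52(y − 46) + 46 ≡ y (since 18·52 ≡ 1 mod 55). So every y has a preimage.
So σ is bijective.
Since σ is bijective, we compute σ⁻¹(16): solve 18x + 46 ≡ 16 (mod 55), i.e. 18x ≡ 25 (mod 55).
Multiplying by 18⁻¹ = 52 gives x ≡ 52·25 = 1300 = 23·55 + 35 ≡ 35 (mod 55).
Check: σ(35) = 18·35 + 46 = 676 = 12·55 + 16 ≡ 16 (mod 55).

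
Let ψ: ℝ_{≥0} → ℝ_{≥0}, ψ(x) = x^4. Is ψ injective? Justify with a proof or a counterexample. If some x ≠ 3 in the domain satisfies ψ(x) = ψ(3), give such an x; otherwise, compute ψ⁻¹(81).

On ℝ_{≥0}, x ↦ x^4 is strictly increasing, so ψ(a) = ψ(b) forces a = b. So ψ is injective.
Since x ↦ x^4 is strictly increasing on ℝ_{≥0}, it is injective there, so no x ≠ 3 in the domain has ψ(x) = ψ(3). We therefore compute ψ⁻¹(81) = 81^{1/4} = 3 (indeed 3^4 = 81).

3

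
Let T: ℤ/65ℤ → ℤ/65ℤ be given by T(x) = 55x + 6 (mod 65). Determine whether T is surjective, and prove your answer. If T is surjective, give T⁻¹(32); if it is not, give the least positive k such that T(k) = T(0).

13

Since gcd(55, 65) = 5, we have 55x ≡ 0 (mod 5) for all x, so T(x) ≡ 1 (mod 5).
But 0 ≢ 1 (mod 5), so 0 ∈ ℤ/65ℤ has no preimage. Therefore T is not surjective.
Since T is not surjective, we find the least positive k with T(k) = T(0): this means 55k ≡ 0 (mod 65), i.e. 65 ∣ 55k. Since gcd(55, 65) = 5, dividing through by 5 this holds exactly when 13 ∣ 11k, and as gcd(11, 13) = 1, exactly when 13 ∣ k.
The smallest positive such k is 13.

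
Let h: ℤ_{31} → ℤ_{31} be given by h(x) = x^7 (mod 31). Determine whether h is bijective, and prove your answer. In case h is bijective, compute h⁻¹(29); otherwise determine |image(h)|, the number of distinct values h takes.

23

Since 31 is prime, the nonzero elements of ℤ_{31} form a cyclic group of order 30.
As gcd(7, 30) = 1, raising to the 7th power is a bijection on this group: if s^7 ≡ t^7 then (st^{−1})^7 = 1, and the only element of order dividing gcd(7, 30) = 1 is 1, so s = t.
With h(0) = 0 this makes h injective on all of ℤ_{31}, hence bijective (finite equal-size domain and codomain). In particular h is bijective.
Since h is bijective, we find the preimage of 29. The inverse of x ↦ x^7 on (ℤ_{31})^× is x ↦ x^13, because 7·13 = 91 = 3·30 + 1 ≡ 1 (mod 30) and x^{30} = 1 for x ≠ 0 (Fermat). So h⁻¹(29) = 29^13 mod 31.
Repeated squaring mod 31: 29^1 ≡ 29, 29^2 ≡ 29² = 841 ≡ 4, 29^4 ≡ 4² = 16, 29^8 ≡ 16² = 256 ≡ 8. Since 13 = 8 + 4 + 1, 29^13 ≡ 8·16·29: 8·16 = 128 ≡ 4, then 4·29 = 116 ≡ 23. So 29^13 ≡ 23 (mod 31).
Hence h⁻¹(29) = 23.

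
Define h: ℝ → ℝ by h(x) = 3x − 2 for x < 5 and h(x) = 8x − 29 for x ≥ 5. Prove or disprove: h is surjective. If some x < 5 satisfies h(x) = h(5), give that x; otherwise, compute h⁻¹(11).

13/3

Both pieces are strictly increasing (slopes 3 and 8), so each is injective on its own interval.
The left piece maps (−∞, 5) onto (−∞, 13); the right piece maps [5, ∞) onto [11, ∞).
The union (−∞, 13) ∪ [11, ∞) covers ℝ, so h is surjective.
For the follow-up: the images overlap, so an x < 5 with h(x) = h(5) exists. h(5) = 11; solving 3x − 2 = 11 for x < 5 gives x = (11 + 2)/3 = 13/3.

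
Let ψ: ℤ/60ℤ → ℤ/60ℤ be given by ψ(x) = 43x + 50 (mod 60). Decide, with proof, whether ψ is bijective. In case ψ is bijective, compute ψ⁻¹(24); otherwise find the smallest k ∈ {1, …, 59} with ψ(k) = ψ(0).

If ψ(u) = ψ(v), then 43u ≡ 43v (mod 60). Because gcd(43, 60) = 1, we may cancel 43 to get u ≡ v (mod 60).
We now compute 43⁻¹ mod 60 explicitly. Euclid's algorithm: 60 = 1·43 + 17, 43 = 2·17 + 9, 17 = 1·9 + 8, 9 = 1·8 + 1; back-substituting gives 1 = 7·43 − 5·60, so 43⁻¹ ≡ 7 (mod 60).
Then y ↦ 7(y − 50) is a two-sided inverse to ψ, so every y ∈ ℤ/60ℤ has a preimage.
Thus ψ is bijective.
Since ψ is bijective, we compute ψ⁻¹(24): solve 43x + 50 ≡ 24 (mod 60), i.e. 43x ≡ 34 (mod 60).
Multiplying by 43⁻¹ = 7 gives x ≡ 7·34 = 238 = 3·60 + 58 ≡ 58 (mod 60).
Check: ψ(58) = 43·58 + 50 = 2544 = 42·60 + 24 ≡ 24 (mod 60).

58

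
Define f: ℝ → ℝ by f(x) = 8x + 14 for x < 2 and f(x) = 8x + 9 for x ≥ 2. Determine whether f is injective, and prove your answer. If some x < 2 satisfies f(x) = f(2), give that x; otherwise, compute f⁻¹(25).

Both pieces are strictly increasing (slopes 8 and 8), so each is injective on its own interval.
The left piece maps (−∞, 2) onto (−∞, 30); the right piece maps [2, ∞) onto [25, ∞).
These images overlap. In particular f(2) = 25 (right piece), and solving 8x + 14 = 25 on the left piece gives x = 11/8 < 2.
So f(11/8) = f(2) with 11/8 ≠ 2, and f is not injective. This x = 11/8 is the requested value below 2.

11/8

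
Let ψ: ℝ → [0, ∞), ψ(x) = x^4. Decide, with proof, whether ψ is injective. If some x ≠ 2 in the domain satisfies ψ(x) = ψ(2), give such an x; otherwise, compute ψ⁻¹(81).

ψ(2) = 16 = (−2)^4 = ψ(−2) (since 4 is even), with 2 ≠ −2. So ψ is not injective.
For the follow-up, such an x exists: taking x = −2 ∈ ℝ gives ψ(−2) = 16 = ψ(2) with −2 ≠ 2.

-2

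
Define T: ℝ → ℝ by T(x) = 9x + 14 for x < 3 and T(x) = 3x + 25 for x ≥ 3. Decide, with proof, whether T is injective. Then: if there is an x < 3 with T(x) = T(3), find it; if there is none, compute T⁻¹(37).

20/9

Both pieces are strictly increasing (slopes 9 and 3), so each is injective on its own interval.
The left piece maps (−∞, 3) onto (−∞, 41); the right piece maps [3, ∞) onto [34, ∞).
These images overlap. In particular T(3) = 34 (right piece), and solving 9x + 14 = 34 on the left piece gives x = 20/9 < 3.
So T(20/9) = T(3) with 20/9 ≠ 3, and T is not injective. This x = 20/9 is the requested value below 3.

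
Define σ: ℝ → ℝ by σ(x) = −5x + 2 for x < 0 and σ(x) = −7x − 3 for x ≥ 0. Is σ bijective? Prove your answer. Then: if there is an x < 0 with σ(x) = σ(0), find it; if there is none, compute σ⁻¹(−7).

4/7

Both pieces are strictly decreasing (slopes −5 and −7), so each is injective on its own interval.
The left piece maps (−∞, 0) onto (2, ∞); the right piece maps [0, ∞) onto (−∞, −3].
The images leave a gap (2 has no preimage), so σ is not surjective, hence not bijective.
Because the two images are disjoint, no x < 0 has σ(x) = σ(0), so we compute σ⁻¹(−7): −7 lies in (−∞, −3], so solve −7x − 3 = −7: x = (−7 + 3)/(−7) = 4/7.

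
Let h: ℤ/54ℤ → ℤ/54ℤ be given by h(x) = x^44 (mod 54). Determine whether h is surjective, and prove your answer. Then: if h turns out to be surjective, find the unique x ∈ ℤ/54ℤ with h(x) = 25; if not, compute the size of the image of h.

h(0) = 0^44 = 0.
h(6): Repeated squaring mod 54: 6^1 ≡ 6, 6^2 ≡ 6² = 36, 6^4 ≡ 36² = 1296 ≡ 0, 6^8 ≡ 0² = 0, 6^16 ≡ 0² = 0, 6^32 ≡ 0² = 0. Since 44 = 32 + 8 + 4, 6^44 ≡ 0·0·0: 0·0 = 0, then 0·0 = 0. So 6^44 ≡ 0 (mod 54).
So h(0) = h(6) = 0 while 0 ≠ 6, so h is not injective.
A non-injective map from the 54-element set ℤ/54ℤ to itself takes at most 53 distinct values, so it cannot be surjective. Hence h is not surjective.
Since h is not surjective, we determine |image(h)|. Computing x^44 mod 54 for each x (by repeated squaring, reducing mod 54 at every step), the values h(0), h(1), …, h(53) are: 0, 1, 40, 27, 34, 43, 0, 31, 10, 27, 46, 49, 0, 25, 52, 27, 22, 19, 0, 37, 4, 27, 16, 7, 0, 13, 28, 27, 28, 13, 0, 7, 16, 27, 4, 37, 0, 19, 22, 27, 52, 25, 0, 49, 46, 27, 10, 31, 0, 43, 34, 27, 40, 1.
The distinct values are {0, 1, 4, 7, 10, 13, 16, 19, 22, 25, 27, 28, 31, 34, 37, 40, 43, 46, 49, 52}; there are 20 of them.

20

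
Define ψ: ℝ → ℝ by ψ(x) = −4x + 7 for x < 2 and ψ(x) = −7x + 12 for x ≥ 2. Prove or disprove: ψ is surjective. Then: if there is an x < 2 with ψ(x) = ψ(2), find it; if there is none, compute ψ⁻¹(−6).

18/7

Both pieces are strictly decreasing (slopes −4 and −7), so each is injective on its own interval.
The left piece maps (−∞, 2) onto (−1, ∞); the right piece maps [2, ∞) onto (−∞, −2].
The union (−1, ∞) ∪ (−∞, −2] omits the interval between −1 and −2; in particular −1 has no preimage. So ψ is not surjective.
Because the two images are disjoint, no x < 2 has ψ(x) = ψ(2), so we compute ψ⁻¹(−6): −6 lies in (−∞, −2], so solve −7x + 12 = −6: x = (−6 − 12)/(−7) = 18/7.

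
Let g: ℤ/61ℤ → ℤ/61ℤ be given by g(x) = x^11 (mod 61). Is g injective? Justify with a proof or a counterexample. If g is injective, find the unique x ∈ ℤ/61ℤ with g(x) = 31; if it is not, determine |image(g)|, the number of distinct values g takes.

Since 61 is prime, the nonzero elements of ℤ/61ℤ form a cyclic group of order 60.
As gcd(11, 60) = 1, raising to the 11th power is a bijection on this group: if a^11 ≡ b^11 then (ab^{−1})^11 = 1, and the only element of order dividing gcd(11, 60) = 1 is 1, so a = b.
With g(0) = 0 this makes g injective on all of ℤ/61ℤ, hence bijective (finite equal-size domain and codomain). In particular g is injective.
Since g is injective, we find the preimage of 31. The inverse of x ↦ x^11 on (ℤ/61ℤ)^× is x ↦ x^11, because 11·11 = 121 = 2·60 + 1 ≡ 1 (mod 60) and x^{60} = 1 for x ≠ 0 (Fermat). So g⁻¹(31) = 31^11 mod 61.
Repeated squaring mod 61: 31^1 ≡ 31, 31^2 ≡ 31² = 961 ≡ 46, 31^4 ≡ 46² = 2116 ≡ 42, 31^8 ≡ 42² = 1764 ≡ 56. Since 11 = 8 + 2 + 1, 31^11 ≡ 56·46·31: 56·46 = 2576 ≡ 14, then 14·31 = 434 ≡ 7. So 31^11 ≡ 7 (mod 61).
Hence g⁻¹(31) = 7.

7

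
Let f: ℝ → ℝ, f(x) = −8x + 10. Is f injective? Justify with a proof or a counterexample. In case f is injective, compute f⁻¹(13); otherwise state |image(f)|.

Suppose f(x_1) = f(x_2). Then −8x_1 + 10 = −8x_2 + 10, thus −8x_1 = −8x_2, hence x_1 = x_2.
Therefore f is injective.
Since f is injective, we compute f⁻¹(13) = (13 − 10)/(−8) = −3/8.

-3/8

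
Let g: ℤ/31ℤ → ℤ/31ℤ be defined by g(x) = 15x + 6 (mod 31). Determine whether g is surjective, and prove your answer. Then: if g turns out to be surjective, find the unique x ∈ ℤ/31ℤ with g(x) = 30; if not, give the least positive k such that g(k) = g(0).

Since gcd(15, 31) = 1, 15 is invertible modulo 31. Euclid's algorithm: 31 = 2·15 + 1; back-substituting gives 1 = 29·15 − 14·31, so 15⁻¹ ≡ 29 (mod 31).
Then y ↦ 29(y − 6) is a two-sided inverse to g, so every y ∈ ℤ/31ℤ has a preimage.
Thus g is surjective.
Since g is surjective, we compute g⁻¹(30): solve 15x + 6 ≡ 30 (mod 31), i.e. 15x ≡ 24 (mod 31).
Multiplying by 15⁻¹ = 29 gives x ≡ 29·24 = 696 = 22·31 + 14 ≡ 14 (mod 31).
Check: g(14) = 15·14 + 6 = 216 = 6·31 + 30 ≡ 30 (mod 31).

14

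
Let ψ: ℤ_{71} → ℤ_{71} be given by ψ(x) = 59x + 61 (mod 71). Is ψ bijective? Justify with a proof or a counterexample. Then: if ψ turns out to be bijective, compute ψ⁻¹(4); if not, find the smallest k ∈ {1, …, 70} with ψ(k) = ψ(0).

If ψ(a) = ψ(b), then 59a ≡ 59b (mod 71). Because gcd(59, 71) = 1, we may cancel 59 to get a ≡ b (mod 71).
We now compute 59⁻¹ mod 71 explicitly. Euclid's algorithm: 71 = 1·59 + 12, 59 = 4·12 + 11, 12 = 1·11 + 1; back-substituting gives 1 = 65·59 − 54·71, so 59⁻¹ ≡ 65 (mod 71).
Then y ↦ 65(y − 61) is a two-sided inverse to ψ, so every y ∈ ℤ_{71} has a preimage.
Hence ψ is bijective.
Since ψ is bijective, we compute ψ⁻¹(4): solve 59x + 61 ≡ 4 (mod 71), i.e. 59x ≡ 14 (mod 71).
Multiplying by 59⁻¹ = 65 gives x ≡ 65·14 = 910 = 12·71 + 58 ≡ 58 (mod 71).
Check: ψ(58) = 59·58 + 61 = 3483 = 49·71 + 4 ≡ 4 (mod 71).

58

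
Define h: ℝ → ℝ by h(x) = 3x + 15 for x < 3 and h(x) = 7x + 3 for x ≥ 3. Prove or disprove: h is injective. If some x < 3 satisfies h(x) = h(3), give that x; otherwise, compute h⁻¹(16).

1/3

Both pieces are strictly increasing (slopes 3 and 7), so each is injective on its own interval.
The left piece maps (−∞, 3) onto (−∞, 24); the right piece maps [3, ∞) onto [24, ∞).
These images are disjoint, so no value is attained by both pieces. So h is injective.
Because the two images are disjoint, no x < 3 has h(x) = h(3), so we compute h⁻¹(16): 16 lies in (−∞, 24), so solve 3x + 15 = 16: x = (16 − 15)/3 = 1/3.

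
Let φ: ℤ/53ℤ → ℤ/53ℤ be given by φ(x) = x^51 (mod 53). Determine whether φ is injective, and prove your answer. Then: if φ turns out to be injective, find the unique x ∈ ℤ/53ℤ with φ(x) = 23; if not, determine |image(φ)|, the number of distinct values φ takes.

30

Since 53 is prime, the nonzero elements of ℤ/53ℤ form a cyclic group of order 52.
As gcd(51, 52) = 1, raising to the 51st power is a bijection on this group: if x_1^51 ≡ x_2^51 then (x_1x_2^{−1})^51 = 1, and the only element of order dividing gcd(51, 52) = 1 is 1, so x_1 = x_2.
With φ(0) = 0 this makes φ injective on all of ℤ/53ℤ, hence bijective (finite equal-size domain and codomain). In particular φ is injective.
Since φ is injective, we find the preimage of 23. The inverse of x ↦ x^51 on (ℤ/53ℤ)^× is x ↦ x^51, because 51·51 = 2601 = 50·52 + 1 ≡ 1 (mod 52) and x^{52} = 1 for x ≠ 0 (Fermat). So φ⁻¹(23) = 23^51 mod 53.
Repeated squaring mod 53: 23^1 ≡ 23, 23^2 ≡ 23² = 529 ≡ 52, 23^4 ≡ 52² = 2704 ≡ 1, 23^8 ≡ 1² = 1, 23^16 ≡ 1² = 1, 23^32 ≡ 1² = 1. Since 51 = 32 + 16 + 2 + 1, 23^51 ≡ 1·1·52·23: 1·1 = 1, then 1·52 = 52, then 52·23 = 1196 ≡ 30. So 23^51 ≡ 30 (mod 53).
Hence φ⁻¹(23) = 30.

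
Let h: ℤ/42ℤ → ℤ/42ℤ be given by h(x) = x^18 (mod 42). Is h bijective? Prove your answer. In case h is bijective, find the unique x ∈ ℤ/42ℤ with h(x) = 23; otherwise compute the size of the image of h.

8

h(2): Repeated squaring mod 42: 2^1 ≡ 2, 2^2 ≡ 2² = 4, 2^4 ≡ 4² = 16, 2^8 ≡ 16² = 256 ≡ 4, 2^16 ≡ 4² = 16. Since 18 = 16 + 2, 2^18 ≡ 16·4: 16·4 = 64 ≡ 22. So 2^18 ≡ 22 (mod 42).
h(4): Repeated squaring mod 42: 4^1 ≡ 4, 4^2 ≡ 4² = 16, 4^4 ≡ 16² = 256 ≡ 4, 4^8 ≡ 4² = 16, 4^16 ≡ 16² = 256 ≡ 4. Since 18 = 16 + 2, 4^18 ≡ 4·16: 4·16 = 64 ≡ 22. So 4^18 ≡ 22 (mod 42).
So h(2) = h(4) = 22 while 2 ≠ 4, therefore h is not injective, hence not bijective.
Since h is not bijective, we determine |image(h)|. Computing x^18 mod 42 for each x (by repeated squaring, reducing mod 42 at every step), the values h(0), h(1), …, h(41) are: 0, 1, 22, 15, 22, 1, 36, 7, 22, 15, 22, 1, 36, 1, 28, 15, 22, 1, 36, 1, 22, 21, 22, 1, 36, 1, 22, 15, 28, 1, 36, 1, 22, 15, 22, 7, 36, 1, 22, 15, 22, 1.
The distinct values are {0, 1, 7, 15, 21, 22, 28, 36}; there are 8 of them.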